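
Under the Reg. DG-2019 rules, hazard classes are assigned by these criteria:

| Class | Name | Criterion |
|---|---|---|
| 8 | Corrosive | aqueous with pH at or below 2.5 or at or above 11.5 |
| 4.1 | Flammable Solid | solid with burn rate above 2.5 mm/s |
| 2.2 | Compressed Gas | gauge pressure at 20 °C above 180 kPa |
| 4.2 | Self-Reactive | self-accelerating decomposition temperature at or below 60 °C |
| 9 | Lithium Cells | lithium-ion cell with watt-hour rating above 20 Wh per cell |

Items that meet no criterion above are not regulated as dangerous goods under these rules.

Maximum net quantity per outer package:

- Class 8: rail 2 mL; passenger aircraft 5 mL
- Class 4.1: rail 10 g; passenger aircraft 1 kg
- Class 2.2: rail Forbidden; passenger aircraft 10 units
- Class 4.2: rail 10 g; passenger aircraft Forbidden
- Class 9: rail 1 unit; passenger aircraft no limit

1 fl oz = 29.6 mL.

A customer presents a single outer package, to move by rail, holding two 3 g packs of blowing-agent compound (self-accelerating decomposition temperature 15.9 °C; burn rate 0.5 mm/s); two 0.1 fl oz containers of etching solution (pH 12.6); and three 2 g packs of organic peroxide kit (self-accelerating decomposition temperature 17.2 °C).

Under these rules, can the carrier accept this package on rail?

No

With self-accelerating decomposition temperature 15.9 °C (≤ 60 °C), the blowing-agent compound falls in Class 4.2.
With pH 12.6 (≥ 11.5), the etching solution falls in Class 8.
Organic peroxide kit: self-accelerating decomposition temperature 17.2 °C ≤ 60 °C → Class 4.2 (Self-Reactive).
Class 8 quantity: two 0.1 fl oz containers = 5.92 mL.
5.92 mL exceeds the rail limit of 2 mL for Class 8.
Total Class 4.2: (two 3 g packs = 6 g) + (three 2 g packs = 6 g) = 12 g.
That exceeds the Class 4.2 rail limit of 10 g.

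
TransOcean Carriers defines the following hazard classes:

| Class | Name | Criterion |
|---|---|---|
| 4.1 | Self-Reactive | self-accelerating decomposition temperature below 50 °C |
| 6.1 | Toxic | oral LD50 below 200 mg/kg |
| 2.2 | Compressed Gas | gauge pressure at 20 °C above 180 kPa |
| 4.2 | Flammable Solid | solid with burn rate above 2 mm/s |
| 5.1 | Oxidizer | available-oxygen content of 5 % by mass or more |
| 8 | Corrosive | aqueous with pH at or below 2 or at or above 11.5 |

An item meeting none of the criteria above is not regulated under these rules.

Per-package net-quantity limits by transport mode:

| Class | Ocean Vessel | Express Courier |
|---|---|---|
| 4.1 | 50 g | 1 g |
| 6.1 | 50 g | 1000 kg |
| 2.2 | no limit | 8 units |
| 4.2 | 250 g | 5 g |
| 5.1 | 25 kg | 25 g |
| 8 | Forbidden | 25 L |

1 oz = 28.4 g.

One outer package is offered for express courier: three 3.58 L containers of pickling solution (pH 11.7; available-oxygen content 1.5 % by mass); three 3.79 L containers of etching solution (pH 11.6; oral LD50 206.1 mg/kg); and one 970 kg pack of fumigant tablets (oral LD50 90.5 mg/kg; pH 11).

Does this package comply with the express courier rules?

pH 11.7 meets the Class 8 criterion (Corrosive), so the pickling solution is Class 8.
Etching solution: pH 11.6 ≥ 11.5 → Class 8 (Corrosive).
Fumigant tablets: oral LD50 90.5 mg/kg < 200 mg/kg → Class 6.1 (Toxic).
Total Class 8: (three 3.58 L containers = 10.74 L) + (three 3.79 L containers = 11.37 L) = 22.11 L.
That is within the Class 8 express courier limit of 25 L.
Class 6.1 quantity: 970 kg.
970 kg ≤ 1000 kg (express courier limit, Class 6.1) — within limit.
Every hazard class is within its express courier limit and no segregation rule is violated.

Yes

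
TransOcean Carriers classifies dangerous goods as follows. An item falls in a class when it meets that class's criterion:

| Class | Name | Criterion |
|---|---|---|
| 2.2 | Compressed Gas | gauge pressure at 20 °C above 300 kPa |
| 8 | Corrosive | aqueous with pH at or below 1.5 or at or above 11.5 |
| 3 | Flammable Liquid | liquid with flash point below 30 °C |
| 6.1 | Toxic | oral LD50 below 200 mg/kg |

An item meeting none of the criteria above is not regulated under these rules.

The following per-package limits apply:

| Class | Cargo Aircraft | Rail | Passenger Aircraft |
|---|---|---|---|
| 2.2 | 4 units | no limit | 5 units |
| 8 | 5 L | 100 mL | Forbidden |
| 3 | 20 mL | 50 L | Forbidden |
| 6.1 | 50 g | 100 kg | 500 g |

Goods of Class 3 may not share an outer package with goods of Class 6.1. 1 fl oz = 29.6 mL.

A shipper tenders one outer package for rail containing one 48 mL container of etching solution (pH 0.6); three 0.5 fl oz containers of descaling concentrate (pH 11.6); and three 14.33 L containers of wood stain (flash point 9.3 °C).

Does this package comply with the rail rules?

Yes

The etching solution has pH 0.6, which is ≤ 1.5, so it is Class 8 (Corrosive).
Descaling concentrate: pH 11.6 ≥ 11.5 → Class 8 (Corrosive).
The wood stain has flash point 9.3 °C, which is < 30 °C, so it is Class 3 (Flammable Liquid).
Total Class 8: 48 mL + (three 0.5 fl oz containers = 44.4 mL) = 92.4 mL.
That is within the Class 8 rail limit of 100 mL.
Class 3 quantity: three 14.33 L containers = 42.99 L.
42.99 L is within the rail limit of 50 L for Class 3.
The segregation rule (Class 3 with Class 6.1) does not apply to Class 8 with Class 3.
Every hazard class is within its rail limit and no segregation rule is violated.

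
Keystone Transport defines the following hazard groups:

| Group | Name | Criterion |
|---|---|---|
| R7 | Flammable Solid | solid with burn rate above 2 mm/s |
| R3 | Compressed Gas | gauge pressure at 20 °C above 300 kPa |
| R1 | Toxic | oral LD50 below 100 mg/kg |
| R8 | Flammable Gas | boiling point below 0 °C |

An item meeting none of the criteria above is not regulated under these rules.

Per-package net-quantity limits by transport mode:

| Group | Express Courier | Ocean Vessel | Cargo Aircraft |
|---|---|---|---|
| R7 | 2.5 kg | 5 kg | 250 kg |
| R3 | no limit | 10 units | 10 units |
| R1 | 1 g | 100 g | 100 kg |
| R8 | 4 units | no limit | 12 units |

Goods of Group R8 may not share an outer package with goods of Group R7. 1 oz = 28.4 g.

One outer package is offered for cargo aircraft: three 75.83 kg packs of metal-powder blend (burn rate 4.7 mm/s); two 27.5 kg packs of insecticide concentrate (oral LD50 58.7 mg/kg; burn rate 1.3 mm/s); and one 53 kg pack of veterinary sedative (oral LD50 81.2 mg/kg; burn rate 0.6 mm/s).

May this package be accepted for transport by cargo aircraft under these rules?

Burn rate 4.7 mm/s meets the Group R7 criterion (Flammable Solid), so the metal-powder blend is Group R7.
With oral LD50 58.7 mg/kg (< 100 mg/kg), the insecticide concentrate falls in Group R1.
With oral LD50 81.2 mg/kg (< 100 mg/kg), the veterinary sedative falls in Group R1.
Group R1 net quantity: (two 27.5 kg packs = 55 kg) + 53 kg = 108 kg.
That exceeds the Group R1 cargo aircraft limit of 100 kg.
Group R7 quantity: three 75.83 kg packs = 227.49 kg.
227.49 kg ≤ 250 kg (cargo aircraft limit, Group R7) — within limit.
The segregation rule (Group R8 with Group R7) does not apply to Group R1 with Group R7.

No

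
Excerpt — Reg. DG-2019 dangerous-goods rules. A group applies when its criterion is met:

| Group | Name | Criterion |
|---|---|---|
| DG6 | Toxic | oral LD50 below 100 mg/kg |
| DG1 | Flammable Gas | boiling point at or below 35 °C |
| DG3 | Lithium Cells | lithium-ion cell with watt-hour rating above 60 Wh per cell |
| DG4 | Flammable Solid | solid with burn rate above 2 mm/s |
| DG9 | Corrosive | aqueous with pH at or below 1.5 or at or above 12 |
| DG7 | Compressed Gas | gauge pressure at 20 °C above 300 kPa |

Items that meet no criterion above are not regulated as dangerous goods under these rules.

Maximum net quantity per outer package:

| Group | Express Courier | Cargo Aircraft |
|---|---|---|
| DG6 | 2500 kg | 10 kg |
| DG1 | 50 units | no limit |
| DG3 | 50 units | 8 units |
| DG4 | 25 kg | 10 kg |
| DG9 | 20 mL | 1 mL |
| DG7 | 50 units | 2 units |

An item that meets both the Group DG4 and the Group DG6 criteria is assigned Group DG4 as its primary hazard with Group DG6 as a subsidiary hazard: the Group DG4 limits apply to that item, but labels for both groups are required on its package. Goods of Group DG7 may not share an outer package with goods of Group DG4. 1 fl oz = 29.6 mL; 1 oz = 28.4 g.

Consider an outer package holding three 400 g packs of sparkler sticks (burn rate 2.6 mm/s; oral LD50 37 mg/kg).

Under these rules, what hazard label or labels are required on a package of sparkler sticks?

Group DG4 and DG6

Sparkler sticks: burn rate 2.6 mm/s > 2 mm/s → Group DG4 (Flammable Solid).
The sparkler sticks have oral LD50 37 mg/kg, which is < 100 mg/kg, so they are Group DG6 (Toxic).
By the precedence rule Group DG4 is primary and Group DG6 is subsidiary, and that rule requires both labels on the package.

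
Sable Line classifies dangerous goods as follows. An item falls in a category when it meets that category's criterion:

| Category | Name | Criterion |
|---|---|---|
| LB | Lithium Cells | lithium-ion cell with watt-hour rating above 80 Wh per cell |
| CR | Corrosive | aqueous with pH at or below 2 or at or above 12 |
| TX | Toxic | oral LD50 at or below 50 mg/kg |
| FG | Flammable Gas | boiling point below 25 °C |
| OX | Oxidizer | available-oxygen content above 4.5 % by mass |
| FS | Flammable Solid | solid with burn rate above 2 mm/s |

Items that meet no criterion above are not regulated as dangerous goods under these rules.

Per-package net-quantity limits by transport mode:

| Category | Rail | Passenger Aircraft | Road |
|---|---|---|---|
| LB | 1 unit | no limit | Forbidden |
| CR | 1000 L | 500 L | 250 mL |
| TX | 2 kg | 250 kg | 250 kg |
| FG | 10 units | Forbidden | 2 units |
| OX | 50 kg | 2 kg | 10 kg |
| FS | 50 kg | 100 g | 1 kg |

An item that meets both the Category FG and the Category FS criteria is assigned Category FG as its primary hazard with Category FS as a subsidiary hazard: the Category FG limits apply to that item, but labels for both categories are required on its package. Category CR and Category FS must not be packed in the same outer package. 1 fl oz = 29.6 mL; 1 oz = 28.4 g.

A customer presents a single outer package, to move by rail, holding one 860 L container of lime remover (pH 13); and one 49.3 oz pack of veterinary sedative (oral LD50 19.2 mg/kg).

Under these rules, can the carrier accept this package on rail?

Lime remover: pH 13 ≥ 12 → Category CR (Corrosive).
With oral LD50 19.2 mg/kg (≤ 50 mg/kg), the veterinary sedative falls in Category TX.
Category TX quantity: one 49.3 oz pack = 1400.12 g.
1400.12 g ≤ 2 kg (rail limit, Category TX) — within limit.
Category CR quantity: 860 L.
860 L is within the rail limit of 1000 L for Category CR.
The segregation rule (Category CR with Category FS) does not apply to Category TX with Category CR.
Every hazard category is within its rail limit and no segregation rule is violated.

Yes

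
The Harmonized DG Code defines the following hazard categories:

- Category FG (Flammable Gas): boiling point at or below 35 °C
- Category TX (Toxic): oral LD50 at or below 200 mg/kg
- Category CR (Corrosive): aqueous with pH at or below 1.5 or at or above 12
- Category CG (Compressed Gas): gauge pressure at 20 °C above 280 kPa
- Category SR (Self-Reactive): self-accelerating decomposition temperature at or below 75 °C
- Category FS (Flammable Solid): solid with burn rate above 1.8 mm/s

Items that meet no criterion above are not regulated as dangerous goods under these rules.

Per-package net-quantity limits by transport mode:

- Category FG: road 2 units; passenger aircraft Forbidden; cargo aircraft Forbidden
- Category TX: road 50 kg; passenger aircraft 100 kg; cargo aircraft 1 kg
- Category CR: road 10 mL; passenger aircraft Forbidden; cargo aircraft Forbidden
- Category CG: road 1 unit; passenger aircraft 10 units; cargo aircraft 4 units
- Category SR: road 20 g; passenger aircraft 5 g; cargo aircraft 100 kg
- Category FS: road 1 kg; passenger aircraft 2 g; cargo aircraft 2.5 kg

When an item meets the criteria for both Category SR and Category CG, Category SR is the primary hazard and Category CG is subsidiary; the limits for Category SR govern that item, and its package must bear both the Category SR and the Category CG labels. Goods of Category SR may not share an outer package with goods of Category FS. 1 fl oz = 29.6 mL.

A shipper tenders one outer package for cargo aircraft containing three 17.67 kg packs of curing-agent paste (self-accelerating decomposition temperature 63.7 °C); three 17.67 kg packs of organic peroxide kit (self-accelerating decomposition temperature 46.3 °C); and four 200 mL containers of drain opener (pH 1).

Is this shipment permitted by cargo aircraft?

The curing-agent paste has self-accelerating decomposition temperature 63.7 °C, which is ≤ 75 °C, so it is Category SR (Self-Reactive).
The organic peroxide kit has self-accelerating decomposition temperature 46.3 °C, which is ≤ 75 °C, so it is Category SR (Self-Reactive).
With pH 1 (≤ 1.5), the drain opener falls in Category CR.
Category SR net quantity: (three 17.67 kg packs = 53.01 kg) + (three 17.67 kg packs = 53.01 kg) = 106.02 kg.
106.02 kg > 100 kg (cargo aircraft limit, Category SR) — over the limit.
Category CR quantity: four 200 mL containers = 800 mL.
Category CR is Forbidden by cargo aircraft.
The segregation rule (Category SR with Category FS) does not apply to Category SR with Category CR.

No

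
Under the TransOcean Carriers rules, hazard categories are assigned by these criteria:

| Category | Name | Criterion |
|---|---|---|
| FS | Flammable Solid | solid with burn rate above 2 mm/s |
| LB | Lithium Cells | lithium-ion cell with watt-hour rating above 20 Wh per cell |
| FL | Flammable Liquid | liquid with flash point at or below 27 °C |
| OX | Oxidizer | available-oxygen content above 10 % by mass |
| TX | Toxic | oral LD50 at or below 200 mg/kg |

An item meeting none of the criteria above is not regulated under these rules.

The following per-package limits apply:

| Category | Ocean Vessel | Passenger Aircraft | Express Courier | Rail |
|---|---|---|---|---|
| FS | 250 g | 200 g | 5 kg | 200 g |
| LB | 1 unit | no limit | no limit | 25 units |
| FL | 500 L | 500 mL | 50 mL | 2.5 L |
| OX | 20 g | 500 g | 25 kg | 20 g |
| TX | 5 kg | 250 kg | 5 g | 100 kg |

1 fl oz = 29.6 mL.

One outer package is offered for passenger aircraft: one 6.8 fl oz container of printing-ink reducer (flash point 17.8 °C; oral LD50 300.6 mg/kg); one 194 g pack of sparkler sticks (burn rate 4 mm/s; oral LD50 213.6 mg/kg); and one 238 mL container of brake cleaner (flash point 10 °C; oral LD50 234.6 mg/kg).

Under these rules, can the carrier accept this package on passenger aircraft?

Printing-ink reducer: flash point 17.8 °C ≤ 27 °C → Category FL (Flammable Liquid).
Sparkler sticks: burn rate 4 mm/s > 2 mm/s → Category FS (Flammable Solid).
Flash point 10 °C meets the Category FL criterion (Flammable Liquid), so the brake cleaner is Category FL.
Total Category FL: (one 6.8 fl oz container = 201.28 mL) + 238 mL = 439.28 mL.
439.28 mL ≤ 500 mL (passenger aircraft limit, Category FL) — within limit.
Category FS quantity: 194 g.
194 g ≤ 200 g (passenger aircraft limit, Category FS) — within limit.
Every hazard category is within its passenger aircraft limit and no segregation rule is violated.

Yes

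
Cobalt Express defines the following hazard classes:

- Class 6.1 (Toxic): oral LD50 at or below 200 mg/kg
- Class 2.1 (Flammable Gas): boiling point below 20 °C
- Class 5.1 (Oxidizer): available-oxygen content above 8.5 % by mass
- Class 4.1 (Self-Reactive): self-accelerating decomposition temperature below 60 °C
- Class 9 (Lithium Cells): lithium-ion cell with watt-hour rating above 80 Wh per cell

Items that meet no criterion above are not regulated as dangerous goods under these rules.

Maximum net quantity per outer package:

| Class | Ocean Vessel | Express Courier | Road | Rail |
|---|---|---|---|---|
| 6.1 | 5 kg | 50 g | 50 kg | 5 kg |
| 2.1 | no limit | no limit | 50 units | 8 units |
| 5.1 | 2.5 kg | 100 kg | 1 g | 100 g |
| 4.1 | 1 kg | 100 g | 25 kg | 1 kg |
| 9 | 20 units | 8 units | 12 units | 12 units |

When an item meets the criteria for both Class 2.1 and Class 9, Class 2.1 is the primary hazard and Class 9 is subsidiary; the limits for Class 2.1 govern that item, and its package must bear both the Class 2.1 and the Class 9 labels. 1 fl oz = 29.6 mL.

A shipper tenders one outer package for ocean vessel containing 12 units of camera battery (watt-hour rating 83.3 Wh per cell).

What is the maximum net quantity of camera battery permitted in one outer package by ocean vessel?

20 units

The camera battery has watt-hour rating 83.3 Wh per cell, which is > 80 Wh per cell, so it is Class 9 (Lithium Cells).
The ocean vessel limit for Class 9 is 20 units.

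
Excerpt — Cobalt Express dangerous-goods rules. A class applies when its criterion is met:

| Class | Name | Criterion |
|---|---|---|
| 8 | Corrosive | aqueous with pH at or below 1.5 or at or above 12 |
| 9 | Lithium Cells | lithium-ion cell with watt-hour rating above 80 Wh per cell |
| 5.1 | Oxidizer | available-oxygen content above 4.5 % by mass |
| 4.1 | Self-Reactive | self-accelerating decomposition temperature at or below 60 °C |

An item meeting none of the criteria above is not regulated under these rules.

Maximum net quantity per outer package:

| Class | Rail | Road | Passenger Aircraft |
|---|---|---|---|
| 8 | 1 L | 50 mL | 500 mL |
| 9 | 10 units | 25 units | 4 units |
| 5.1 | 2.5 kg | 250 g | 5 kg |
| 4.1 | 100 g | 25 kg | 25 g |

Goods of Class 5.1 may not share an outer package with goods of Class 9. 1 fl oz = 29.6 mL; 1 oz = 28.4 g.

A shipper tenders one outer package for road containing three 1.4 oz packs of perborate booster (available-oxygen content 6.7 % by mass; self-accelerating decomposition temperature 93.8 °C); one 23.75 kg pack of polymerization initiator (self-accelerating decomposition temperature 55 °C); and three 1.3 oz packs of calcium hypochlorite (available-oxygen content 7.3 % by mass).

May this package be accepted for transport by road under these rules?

Perborate booster: available-oxygen content 6.7 % by mass > 4.5 % by mass → Class 5.1 (Oxidizer).
Polymerization initiator: self-accelerating decomposition temperature 55 °C ≤ 60 °C → Class 4.1 (Self-Reactive).
With available-oxygen content 7.3 % by mass (> 4.5 % by mass), the calcium hypochlorite falls in Class 5.1.
Total Class 5.1: (three 1.4 oz packs = 119.28 g) + (three 1.3 oz packs = 110.76 g) = 230.04 g.
230.04 g is within the road limit of 250 g for Class 5.1.
Class 4.1 quantity: 23.75 kg.
23.75 kg ≤ 25 kg (road limit, Class 4.1) — within limit.
The segregation rule (Class 5.1 with Class 9) does not apply to Class 5.1 with Class 4.1.
Every hazard class is within its road limit and no segregation rule is violated.

Yes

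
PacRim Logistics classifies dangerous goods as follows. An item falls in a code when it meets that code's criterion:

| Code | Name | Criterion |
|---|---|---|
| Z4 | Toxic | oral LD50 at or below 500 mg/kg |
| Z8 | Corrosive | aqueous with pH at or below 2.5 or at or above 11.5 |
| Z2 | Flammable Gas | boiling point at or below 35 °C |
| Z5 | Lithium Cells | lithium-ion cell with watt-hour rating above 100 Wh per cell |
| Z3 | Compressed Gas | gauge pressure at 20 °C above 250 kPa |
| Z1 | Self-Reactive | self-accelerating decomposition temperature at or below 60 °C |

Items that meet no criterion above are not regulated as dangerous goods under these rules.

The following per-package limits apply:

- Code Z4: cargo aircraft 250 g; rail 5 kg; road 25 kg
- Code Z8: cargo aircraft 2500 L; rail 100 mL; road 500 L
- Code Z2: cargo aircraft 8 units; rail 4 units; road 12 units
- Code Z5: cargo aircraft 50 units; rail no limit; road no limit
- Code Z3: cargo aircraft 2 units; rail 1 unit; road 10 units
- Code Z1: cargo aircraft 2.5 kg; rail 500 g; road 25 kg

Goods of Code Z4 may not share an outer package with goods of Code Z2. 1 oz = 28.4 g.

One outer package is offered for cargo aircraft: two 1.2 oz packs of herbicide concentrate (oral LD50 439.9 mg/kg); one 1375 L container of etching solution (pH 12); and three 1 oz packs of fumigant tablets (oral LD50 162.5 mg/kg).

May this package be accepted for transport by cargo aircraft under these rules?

The herbicide concentrate has oral LD50 439.9 mg/kg, which is ≤ 500 mg/kg, so it is Code Z4 (Toxic).
The etching solution has pH 12, which is ≥ 11.5, so it is Code Z8 (Corrosive).
With oral LD50 162.5 mg/kg (≤ 500 mg/kg), the fumigant tablets fall in Code Z4.
Code Z4 net quantity: (two 1.2 oz packs = 68.16 g) + (three 1 oz packs = 85.2 g) = 153.36 g.
That is within the Code Z4 cargo aircraft limit of 250 g.
Code Z8 quantity: 1375 L.
That is within the Code Z8 cargo aircraft limit of 2500 L.
The segregation rule (Code Z4 with Code Z2) does not apply to Code Z4 with Code Z8.
Every hazard code is within its cargo aircraft limit and no segregation rule is violated.

Yes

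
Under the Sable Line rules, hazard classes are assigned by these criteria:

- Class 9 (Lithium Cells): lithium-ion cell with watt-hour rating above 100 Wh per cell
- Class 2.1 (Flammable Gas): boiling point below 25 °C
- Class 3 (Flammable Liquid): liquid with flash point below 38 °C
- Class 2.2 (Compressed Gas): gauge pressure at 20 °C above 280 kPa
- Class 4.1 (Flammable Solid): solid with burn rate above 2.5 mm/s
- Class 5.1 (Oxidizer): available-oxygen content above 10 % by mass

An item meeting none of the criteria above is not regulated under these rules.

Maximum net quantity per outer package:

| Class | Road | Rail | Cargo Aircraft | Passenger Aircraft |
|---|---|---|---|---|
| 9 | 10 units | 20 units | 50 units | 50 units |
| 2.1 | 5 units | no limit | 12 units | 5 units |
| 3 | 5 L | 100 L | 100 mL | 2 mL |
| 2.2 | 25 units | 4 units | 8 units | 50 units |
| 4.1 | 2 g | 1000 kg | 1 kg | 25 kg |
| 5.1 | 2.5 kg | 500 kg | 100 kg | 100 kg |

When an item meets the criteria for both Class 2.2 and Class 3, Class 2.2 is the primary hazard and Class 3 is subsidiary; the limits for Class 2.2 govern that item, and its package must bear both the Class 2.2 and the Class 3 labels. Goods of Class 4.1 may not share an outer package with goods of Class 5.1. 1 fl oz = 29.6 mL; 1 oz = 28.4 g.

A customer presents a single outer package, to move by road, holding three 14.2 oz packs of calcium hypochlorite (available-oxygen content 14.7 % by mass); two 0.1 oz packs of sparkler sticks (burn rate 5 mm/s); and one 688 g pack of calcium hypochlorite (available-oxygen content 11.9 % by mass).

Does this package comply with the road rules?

With available-oxygen content 14.7 % by mass (> 10 % by mass), the calcium hypochlorite falls in Class 5.1.
With burn rate 5 mm/s (> 2.5 mm/s), the sparkler sticks fall in Class 4.1.
Calcium hypochlorite: available-oxygen content 11.9 % by mass > 10 % by mass → Class 5.1 (Oxidizer).
Class 4.1 quantity: two 0.1 oz packs = 5.68 g.
That exceeds the Class 4.1 road limit of 2 g.
Class 5.1 net quantity: (three 14.2 oz packs = 1209.84 g) + 688 g = 1897.84 g.
That is within the Class 5.1 road limit of 2.5 kg.
Class 4.1 and Class 5.1 may not share an outer package.

No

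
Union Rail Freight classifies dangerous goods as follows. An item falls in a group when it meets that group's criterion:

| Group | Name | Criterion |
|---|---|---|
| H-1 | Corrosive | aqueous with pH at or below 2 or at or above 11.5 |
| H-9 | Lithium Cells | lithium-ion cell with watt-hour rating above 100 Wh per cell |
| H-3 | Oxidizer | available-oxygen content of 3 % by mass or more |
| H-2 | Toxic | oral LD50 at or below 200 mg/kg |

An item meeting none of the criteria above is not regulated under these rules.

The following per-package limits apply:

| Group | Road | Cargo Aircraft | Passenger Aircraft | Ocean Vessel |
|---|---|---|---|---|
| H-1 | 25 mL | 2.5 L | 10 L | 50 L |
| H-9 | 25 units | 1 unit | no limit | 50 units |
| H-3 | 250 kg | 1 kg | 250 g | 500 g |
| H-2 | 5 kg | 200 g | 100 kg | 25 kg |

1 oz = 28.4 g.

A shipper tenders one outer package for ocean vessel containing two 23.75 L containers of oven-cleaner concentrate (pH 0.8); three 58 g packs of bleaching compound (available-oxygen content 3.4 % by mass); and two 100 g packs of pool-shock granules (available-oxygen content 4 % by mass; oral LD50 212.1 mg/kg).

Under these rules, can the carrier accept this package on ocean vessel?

pH 0.8 meets the Group H-1 criterion (Corrosive), so the oven-cleaner concentrate is Group H-1.
The bleaching compound has available-oxygen content 3.4 % by mass, which is ≥ 3 % by mass, so it is Group H-3 (Oxidizer).
Available-oxygen content 4 % by mass meets the Group H-3 criterion (Oxidizer), so the pool-shock granules are Group H-3.
Total Group H-3: (three 58 g packs = 174 g) + (two 100 g packs = 200 g) = 374 g.
374 g is within the ocean vessel limit of 500 g for Group H-3.
Group H-1 quantity: two 23.75 L containers = 47.5 L.
That is within the Group H-1 ocean vessel limit of 50 L.
Every hazard group is within its ocean vessel limit and no segregation rule is violated.

Yes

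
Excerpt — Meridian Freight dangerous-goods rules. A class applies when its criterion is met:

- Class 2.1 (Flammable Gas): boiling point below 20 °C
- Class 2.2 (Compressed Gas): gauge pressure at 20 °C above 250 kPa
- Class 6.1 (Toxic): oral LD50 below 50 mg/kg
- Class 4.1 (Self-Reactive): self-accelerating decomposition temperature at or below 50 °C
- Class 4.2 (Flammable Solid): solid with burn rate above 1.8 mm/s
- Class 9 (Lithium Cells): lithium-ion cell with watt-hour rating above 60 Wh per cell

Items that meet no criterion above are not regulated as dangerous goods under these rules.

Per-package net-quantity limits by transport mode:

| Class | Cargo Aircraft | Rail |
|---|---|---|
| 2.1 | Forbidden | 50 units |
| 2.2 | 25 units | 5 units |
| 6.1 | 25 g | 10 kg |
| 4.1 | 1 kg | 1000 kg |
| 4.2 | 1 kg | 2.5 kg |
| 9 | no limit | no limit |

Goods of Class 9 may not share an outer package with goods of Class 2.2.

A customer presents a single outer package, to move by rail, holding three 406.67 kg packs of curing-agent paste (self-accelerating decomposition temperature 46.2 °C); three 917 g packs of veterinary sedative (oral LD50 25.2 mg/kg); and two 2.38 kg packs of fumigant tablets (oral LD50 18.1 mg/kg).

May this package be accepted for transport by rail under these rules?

No

The curing-agent paste has self-accelerating decomposition temperature 46.2 °C, which is ≤ 50 °C, so it is Class 4.1 (Self-Reactive).
The veterinary sedative has oral LD50 25.2 mg/kg, which is < 50 mg/kg, so it is Class 6.1 (Toxic).
With oral LD50 18.1 mg/kg (< 50 mg/kg), the fumigant tablets fall in Class 6.1.
Total Class 6.1: (three 917 g packs = 2.751 kg) + (two 2.38 kg packs = 4.76 kg) = 7.511 kg.
7.511 kg ≤ 10 kg (rail limit, Class 6.1) — within limit.
Class 4.1 quantity: three 406.67 kg packs = 1220.01 kg.
1220.01 kg > 1000 kg (rail limit, Class 4.1) — over the limit.
The segregation rule (Class 9 with Class 2.2) does not apply to Class 6.1 with Class 4.1.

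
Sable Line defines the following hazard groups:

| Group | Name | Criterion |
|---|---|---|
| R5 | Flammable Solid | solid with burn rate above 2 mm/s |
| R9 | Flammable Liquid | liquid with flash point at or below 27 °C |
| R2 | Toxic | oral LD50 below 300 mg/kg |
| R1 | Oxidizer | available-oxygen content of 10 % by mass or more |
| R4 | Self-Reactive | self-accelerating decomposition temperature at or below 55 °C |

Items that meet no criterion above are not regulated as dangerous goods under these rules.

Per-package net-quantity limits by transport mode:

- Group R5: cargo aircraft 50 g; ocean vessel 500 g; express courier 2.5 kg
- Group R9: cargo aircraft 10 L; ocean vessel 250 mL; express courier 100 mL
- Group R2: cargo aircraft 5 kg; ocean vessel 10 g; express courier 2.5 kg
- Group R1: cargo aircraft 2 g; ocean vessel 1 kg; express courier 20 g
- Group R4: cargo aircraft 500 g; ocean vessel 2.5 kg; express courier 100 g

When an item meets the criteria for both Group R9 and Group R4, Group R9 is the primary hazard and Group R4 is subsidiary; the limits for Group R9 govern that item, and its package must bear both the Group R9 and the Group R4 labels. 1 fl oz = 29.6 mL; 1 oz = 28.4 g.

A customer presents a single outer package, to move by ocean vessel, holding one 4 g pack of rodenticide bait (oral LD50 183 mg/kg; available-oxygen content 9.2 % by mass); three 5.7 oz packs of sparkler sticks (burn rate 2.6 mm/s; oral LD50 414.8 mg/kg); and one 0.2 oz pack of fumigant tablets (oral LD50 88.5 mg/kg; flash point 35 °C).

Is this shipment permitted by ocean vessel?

The rodenticide bait has oral LD50 183 mg/kg, which is < 300 mg/kg, so it is Group R2 (Toxic).
With burn rate 2.6 mm/s (> 2 mm/s), the sparkler sticks fall in Group R5.
The fumigant tablets have oral LD50 88.5 mg/kg, which is < 300 mg/kg, so they are Group R2 (Toxic).
Group R2 net quantity: 4 g + (one 0.2 oz pack = 5.68 g) = 9.68 g.
9.68 g is within the ocean vessel limit of 10 g for Group R2.
Group R5 quantity: three 5.7 oz packs = 485.64 g.
485.64 g is within the ocean vessel limit of 500 g for Group R5.
Every hazard group is within its ocean vessel limit and no segregation rule is violated.

Yes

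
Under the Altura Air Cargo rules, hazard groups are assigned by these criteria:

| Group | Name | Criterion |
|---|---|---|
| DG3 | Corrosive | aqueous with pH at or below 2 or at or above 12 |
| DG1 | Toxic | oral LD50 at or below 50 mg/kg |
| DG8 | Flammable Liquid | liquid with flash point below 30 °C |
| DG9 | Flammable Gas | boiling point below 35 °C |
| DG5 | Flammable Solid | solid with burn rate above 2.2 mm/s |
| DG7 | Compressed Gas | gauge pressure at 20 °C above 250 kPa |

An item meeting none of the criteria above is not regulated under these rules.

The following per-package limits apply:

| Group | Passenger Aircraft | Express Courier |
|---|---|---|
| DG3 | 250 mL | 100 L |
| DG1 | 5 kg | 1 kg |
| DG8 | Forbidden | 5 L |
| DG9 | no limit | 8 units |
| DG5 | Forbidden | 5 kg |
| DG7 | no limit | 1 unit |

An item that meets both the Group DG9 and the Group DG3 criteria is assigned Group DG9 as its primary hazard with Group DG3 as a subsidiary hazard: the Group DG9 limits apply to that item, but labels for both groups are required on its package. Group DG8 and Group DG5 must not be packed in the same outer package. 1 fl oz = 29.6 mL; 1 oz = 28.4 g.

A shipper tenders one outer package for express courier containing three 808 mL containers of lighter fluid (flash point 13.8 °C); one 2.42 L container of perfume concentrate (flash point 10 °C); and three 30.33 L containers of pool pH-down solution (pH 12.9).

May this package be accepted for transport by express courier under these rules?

Yes

With flash point 13.8 °C (< 30 °C), the lighter fluid falls in Group DG8.
The perfume concentrate has flash point 10 °C, which is < 30 °C, so it is Group DG8 (Flammable Liquid).
With pH 12.9 (≥ 12), the pool pH-down solution falls in Group DG3.
Total Group DG8: (three 808 mL containers = 2.424 L) + 2.42 L = 4.844 L.
4.844 L ≤ 5 L (express courier limit, Group DG8) — within limit.
Group DG3 quantity: three 30.33 L containers = 90.99 L.
90.99 L ≤ 100 L (express courier limit, Group DG3) — within limit.
The segregation rule (Group DG8 with Group DG5) does not apply to Group DG8 with Group DG3.
Every hazard group is within its express courier limit and no segregation rule is violated.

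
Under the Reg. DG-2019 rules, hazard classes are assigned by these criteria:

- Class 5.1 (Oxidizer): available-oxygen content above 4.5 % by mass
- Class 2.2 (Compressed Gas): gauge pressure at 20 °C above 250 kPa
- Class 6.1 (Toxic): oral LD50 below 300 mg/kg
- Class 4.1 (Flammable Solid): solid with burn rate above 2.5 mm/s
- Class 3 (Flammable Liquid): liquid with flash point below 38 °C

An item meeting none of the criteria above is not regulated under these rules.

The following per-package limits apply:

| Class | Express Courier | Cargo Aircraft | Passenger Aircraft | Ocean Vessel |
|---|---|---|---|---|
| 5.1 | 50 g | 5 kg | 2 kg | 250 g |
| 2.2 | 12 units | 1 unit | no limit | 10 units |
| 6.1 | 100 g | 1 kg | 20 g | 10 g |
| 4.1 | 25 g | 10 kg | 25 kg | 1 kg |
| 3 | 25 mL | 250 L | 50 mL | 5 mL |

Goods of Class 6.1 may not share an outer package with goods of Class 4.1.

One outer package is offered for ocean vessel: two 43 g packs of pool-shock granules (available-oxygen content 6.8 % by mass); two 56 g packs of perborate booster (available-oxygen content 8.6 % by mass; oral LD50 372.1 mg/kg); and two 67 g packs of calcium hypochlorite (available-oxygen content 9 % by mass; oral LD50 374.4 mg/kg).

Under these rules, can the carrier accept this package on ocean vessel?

The pool-shock granules have available-oxygen content 6.8 % by mass, which is > 4.5 % by mass, so they are Class 5.1 (Oxidizer).
Available-oxygen content 8.6 % by mass meets the Class 5.1 criterion (Oxidizer), so the perborate booster is Class 5.1.
The calcium hypochlorite has available-oxygen content 9 % by mass, which is > 4.5 % by mass, so it is Class 5.1 (Oxidizer).
Total Class 5.1: (two 43 g packs = 86 g) + (two 56 g packs = 112 g) + (two 67 g packs = 134 g) = 332 g.
332 g exceeds the ocean vessel limit of 250 g for Class 5.1.

No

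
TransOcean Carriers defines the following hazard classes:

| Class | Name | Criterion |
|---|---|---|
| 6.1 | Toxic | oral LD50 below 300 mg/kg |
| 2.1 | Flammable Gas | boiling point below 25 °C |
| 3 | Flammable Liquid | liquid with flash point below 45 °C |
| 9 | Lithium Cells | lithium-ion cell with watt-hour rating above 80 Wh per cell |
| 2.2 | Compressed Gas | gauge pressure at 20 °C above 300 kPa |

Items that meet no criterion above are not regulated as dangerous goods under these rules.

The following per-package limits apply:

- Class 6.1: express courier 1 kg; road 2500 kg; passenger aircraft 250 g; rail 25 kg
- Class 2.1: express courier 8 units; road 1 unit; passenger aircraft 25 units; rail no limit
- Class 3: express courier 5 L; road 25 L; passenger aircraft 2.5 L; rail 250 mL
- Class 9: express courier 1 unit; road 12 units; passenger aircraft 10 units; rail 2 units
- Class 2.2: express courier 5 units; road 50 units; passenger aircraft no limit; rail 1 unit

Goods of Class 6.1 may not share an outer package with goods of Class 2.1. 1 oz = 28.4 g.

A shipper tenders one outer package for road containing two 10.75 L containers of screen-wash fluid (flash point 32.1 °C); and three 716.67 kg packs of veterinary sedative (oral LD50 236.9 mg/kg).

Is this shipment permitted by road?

The screen-wash fluid has flash point 32.1 °C, which is < 45 °C, so it is Class 3 (Flammable Liquid).
Veterinary sedative: oral LD50 236.9 mg/kg < 300 mg/kg → Class 6.1 (Toxic).
Class 6.1 quantity: three 716.67 kg packs = 2150.01 kg.
That is within the Class 6.1 road limit of 2500 kg.
Class 3 quantity: two 10.75 L containers = 21.5 L.
21.5 L ≤ 25 L (road limit, Class 3) — within limit.
The segregation rule (Class 6.1 with Class 2.1) does not apply to Class 6.1 with Class 3.
Every hazard class is within its road limit and no segregation rule is violated.

Yes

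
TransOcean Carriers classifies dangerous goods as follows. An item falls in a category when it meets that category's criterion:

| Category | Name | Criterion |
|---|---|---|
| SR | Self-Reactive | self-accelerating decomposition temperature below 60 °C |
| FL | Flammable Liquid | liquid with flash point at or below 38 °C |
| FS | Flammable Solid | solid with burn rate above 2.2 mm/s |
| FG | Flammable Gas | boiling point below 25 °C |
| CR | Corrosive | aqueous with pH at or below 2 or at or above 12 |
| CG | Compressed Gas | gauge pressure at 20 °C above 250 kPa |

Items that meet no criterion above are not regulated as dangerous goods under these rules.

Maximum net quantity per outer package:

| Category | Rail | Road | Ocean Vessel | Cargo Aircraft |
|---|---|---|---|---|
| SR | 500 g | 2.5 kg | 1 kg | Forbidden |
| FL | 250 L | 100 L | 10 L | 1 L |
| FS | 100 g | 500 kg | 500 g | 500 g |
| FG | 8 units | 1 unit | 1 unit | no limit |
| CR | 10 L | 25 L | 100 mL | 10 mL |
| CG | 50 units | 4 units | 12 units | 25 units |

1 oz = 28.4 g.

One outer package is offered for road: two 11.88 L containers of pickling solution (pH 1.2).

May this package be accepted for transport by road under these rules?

pH 1.2 meets the Category CR criterion (Corrosive), so the pickling solution is Category CR.
Category CR quantity: two 11.88 L containers = 23.76 L.
That is within the Category CR road limit of 25 L.

Yes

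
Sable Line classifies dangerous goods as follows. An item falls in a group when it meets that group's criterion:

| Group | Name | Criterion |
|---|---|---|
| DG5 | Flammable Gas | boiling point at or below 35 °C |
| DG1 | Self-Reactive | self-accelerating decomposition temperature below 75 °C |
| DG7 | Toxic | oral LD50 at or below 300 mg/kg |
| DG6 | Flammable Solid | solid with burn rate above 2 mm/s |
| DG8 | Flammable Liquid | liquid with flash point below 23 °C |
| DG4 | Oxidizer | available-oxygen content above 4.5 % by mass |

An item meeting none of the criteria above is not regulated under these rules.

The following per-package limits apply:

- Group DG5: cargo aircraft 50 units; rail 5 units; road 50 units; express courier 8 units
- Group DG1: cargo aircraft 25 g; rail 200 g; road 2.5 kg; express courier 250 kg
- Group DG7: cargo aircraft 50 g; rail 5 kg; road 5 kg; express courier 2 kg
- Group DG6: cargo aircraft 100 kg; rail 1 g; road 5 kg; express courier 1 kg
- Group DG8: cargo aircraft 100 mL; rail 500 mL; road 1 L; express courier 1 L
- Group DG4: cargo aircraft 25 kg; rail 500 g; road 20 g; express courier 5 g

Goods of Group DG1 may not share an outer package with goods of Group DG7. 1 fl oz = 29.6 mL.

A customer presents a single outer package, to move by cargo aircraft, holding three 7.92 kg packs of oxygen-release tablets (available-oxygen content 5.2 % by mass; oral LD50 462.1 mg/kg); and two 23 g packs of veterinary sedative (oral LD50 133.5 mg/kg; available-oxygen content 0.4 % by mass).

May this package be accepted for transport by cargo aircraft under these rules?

Yes

With available-oxygen content 5.2 % by mass (> 4.5 % by mass), the oxygen-release tablets fall in Group DG4.
With oral LD50 133.5 mg/kg (≤ 300 mg/kg), the veterinary sedative falls in Group DG7.
Group DG4 quantity: three 7.92 kg packs = 23.76 kg.
That is within the Group DG4 cargo aircraft limit of 25 kg.
Group DG7 quantity: two 23 g packs = 46 g.
That is within the Group DG7 cargo aircraft limit of 50 g.
The segregation rule (Group DG1 with Group DG7) does not apply to Group DG4 with Group DG7.
Every hazard group is within its cargo aircraft limit and no segregation rule is violated.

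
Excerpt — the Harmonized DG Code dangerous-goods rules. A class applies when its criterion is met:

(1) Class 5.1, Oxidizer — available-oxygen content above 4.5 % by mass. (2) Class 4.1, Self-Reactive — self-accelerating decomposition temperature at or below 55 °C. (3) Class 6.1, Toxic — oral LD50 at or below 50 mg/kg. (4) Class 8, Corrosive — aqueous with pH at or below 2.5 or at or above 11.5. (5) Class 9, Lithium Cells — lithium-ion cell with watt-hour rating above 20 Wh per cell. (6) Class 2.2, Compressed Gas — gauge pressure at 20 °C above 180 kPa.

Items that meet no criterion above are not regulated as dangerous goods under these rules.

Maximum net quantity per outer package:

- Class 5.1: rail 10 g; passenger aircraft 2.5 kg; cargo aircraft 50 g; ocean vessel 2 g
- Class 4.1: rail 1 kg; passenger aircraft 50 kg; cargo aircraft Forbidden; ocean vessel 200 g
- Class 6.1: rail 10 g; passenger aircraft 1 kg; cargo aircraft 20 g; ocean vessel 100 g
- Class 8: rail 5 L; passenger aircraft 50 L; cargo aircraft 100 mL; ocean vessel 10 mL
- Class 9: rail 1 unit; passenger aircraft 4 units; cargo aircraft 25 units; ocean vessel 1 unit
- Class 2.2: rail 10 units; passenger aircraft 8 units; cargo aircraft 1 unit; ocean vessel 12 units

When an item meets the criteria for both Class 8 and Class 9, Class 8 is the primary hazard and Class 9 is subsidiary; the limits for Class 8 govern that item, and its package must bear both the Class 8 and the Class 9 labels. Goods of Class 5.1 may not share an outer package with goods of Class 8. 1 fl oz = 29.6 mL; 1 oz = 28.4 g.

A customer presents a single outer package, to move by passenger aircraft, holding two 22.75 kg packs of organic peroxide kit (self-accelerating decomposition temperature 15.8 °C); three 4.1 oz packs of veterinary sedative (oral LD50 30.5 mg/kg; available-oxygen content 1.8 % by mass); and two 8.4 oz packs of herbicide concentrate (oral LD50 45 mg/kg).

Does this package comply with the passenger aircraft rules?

With self-accelerating decomposition temperature 15.8 °C (≤ 55 °C), the organic peroxide kit falls in Class 4.1.
With oral LD50 30.5 mg/kg (≤ 50 mg/kg), the veterinary sedative falls in Class 6.1.
With oral LD50 45 mg/kg (≤ 50 mg/kg), the herbicide concentrate falls in Class 6.1.
Class 4.1 quantity: two 22.75 kg packs = 45.5 kg.
That is within the Class 4.1 passenger aircraft limit of 50 kg.
Total Class 6.1: (three 4.1 oz packs = 349.32 g) + (two 8.4 oz packs = 477.12 g) = 826.44 g.
826.44 g is within the passenger aircraft limit of 1 kg for Class 6.1.
The segregation rule (Class 5.1 with Class 8) does not apply to Class 4.1 with Class 6.1.
Every hazard class is within its passenger aircraft limit and no segregation rule is violated.

Yes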